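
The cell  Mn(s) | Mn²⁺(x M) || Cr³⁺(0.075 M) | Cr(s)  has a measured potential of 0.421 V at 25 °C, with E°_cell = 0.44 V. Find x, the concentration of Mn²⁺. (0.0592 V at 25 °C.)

0.78 M

From the Nernst equation, log Q = n(E° − E)/0.0592 = 6(0.44 − 0.421)/0.0592 = 1.926, so Q = 84.3.
With Q = [Mn²⁺]^3/[Cr³⁺]^2 and the known concentrations, [Mn²⁺]^3 in the numerator gives [Mn²⁺] = 0.78 M.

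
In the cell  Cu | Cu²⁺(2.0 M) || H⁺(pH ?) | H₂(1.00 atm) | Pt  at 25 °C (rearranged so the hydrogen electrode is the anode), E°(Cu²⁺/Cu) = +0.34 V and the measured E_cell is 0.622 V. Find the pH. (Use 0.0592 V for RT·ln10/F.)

E°_cell = 0.34 V and n = 2.
log Q = n(E° − E)/0.0592 = 2×(0.34 − 0.622)/0.0592 = -9.527.
With Q = [H⁺]^2 / ([Cu²⁺]·P(H₂)), solving for [H⁺] gives log[H⁺] = -4.613, so pH = 4.61.

pH = 4.61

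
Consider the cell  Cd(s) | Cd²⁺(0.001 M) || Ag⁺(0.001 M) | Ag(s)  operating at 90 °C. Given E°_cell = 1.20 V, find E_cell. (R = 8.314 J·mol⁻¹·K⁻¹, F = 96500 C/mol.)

1.09 V

Balancing electrons gives n = 2; the reaction quotient is Q = [Cd²⁺]/[Ag⁺]^2 = 1000.
E = E° − (RT/nF) ln Q = 1.20 − (8.314×363)/(2×96500) × (6.908) = 1.200 − 0.108 = 1.092 V.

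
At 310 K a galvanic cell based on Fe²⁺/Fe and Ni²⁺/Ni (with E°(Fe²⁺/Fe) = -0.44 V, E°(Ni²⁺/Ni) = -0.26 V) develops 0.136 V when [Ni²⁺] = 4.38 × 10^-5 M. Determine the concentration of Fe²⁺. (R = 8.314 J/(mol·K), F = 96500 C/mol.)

0.0012 M

From the Nernst equation, ln Q = nF(E° − E)/RT = 2×96500×(0.18 − 0.136)/(8.314×310) = 3.295, so Q = 27.0.
With Q = [Fe²⁺]/[Ni²⁺] and the known concentrations, [Fe²⁺] in the numerator gives [Fe²⁺] = 0.0012 M.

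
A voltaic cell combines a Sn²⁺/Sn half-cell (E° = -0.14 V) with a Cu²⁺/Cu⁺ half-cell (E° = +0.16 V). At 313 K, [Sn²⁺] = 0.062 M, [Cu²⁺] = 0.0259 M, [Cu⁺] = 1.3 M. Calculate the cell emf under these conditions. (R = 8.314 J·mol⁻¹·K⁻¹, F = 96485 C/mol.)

0.232 V

The Cu²⁺/Cu⁺ couple has the higher reduction potential and acts as the cathode, so E°_cell = +0.16 − (-0.14) = 0.30 V.
Balancing electrons gives n = 2; the reaction quotient is Q = [Sn²⁺]·[Cu⁺]^2/[Cu²⁺]^2 = 156.
E = E° − (RT/nF) ln Q = 0.30 − (8.314×313)/(2×96485) × (5.051) = 0.300 − 0.068 = 0.232 V.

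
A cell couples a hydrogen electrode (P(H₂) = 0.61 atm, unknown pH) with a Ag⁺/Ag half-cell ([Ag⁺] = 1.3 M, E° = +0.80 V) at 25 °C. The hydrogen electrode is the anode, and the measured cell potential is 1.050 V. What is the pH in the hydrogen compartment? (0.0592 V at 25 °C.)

pH = 4.22

E°_cell = 0.80 V and n = 2.
log Q = n(E° − E)/0.0592 = 2×(0.80 − 1.050)/0.0592 = -8.446.
With Q = [H⁺]^2 / ([Ag⁺]^2·P(H₂)), solving for [H⁺] gives log[H⁺] = -4.216, so pH = 4.22.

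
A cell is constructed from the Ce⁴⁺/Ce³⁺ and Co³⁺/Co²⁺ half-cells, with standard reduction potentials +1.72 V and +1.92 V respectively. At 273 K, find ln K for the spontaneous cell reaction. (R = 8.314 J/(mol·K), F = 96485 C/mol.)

ln K = 8.5

E°_cell = +1.92 − (+1.72) = 0.20 V, with n = 1 electron transferred.
At equilibrium E = 0, so the Nernst equation gives ln K = nFE°/RT = (1)(96485)(0.20)/((8.314)(273)) = 8.50.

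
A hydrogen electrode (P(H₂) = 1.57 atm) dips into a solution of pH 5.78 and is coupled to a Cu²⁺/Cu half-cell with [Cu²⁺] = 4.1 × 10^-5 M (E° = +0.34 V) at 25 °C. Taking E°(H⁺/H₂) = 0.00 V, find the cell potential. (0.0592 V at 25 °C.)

0.56 V

The Cu²⁺/Cu couple is the cathode, so E°_cell = 0.34 V; n = 2.
[H⁺] = 10^(−5.78) = 1.7 × 10^-6 M, and Q = [H⁺]^2 / ([Cu²⁺]·P(H₂)) = 4.28 × 10^-8.
E = E° − (0.0592/2) log Q = 0.34 − (0.0592/2)(-7.369) = 0.558 V.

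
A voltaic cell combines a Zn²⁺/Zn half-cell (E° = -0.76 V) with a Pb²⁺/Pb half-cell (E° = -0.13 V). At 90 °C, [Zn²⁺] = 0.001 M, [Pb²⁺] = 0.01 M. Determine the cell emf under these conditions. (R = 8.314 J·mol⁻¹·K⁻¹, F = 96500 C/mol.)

The Pb²⁺/Pb couple has the higher reduction potential and acts as the cathode, so E°_cell = -0.13 − (-0.76) = 0.63 V.
Balancing electrons gives n = 2; the reaction quotient is Q = [Zn²⁺]/[Pb²⁺] = 0.100.
E = E° − (RT/nF) ln Q = 0.63 − (8.314×363)/(2×96500) × (-2.303) = 0.630 + 0.036 = 0.666 V.

0.666 V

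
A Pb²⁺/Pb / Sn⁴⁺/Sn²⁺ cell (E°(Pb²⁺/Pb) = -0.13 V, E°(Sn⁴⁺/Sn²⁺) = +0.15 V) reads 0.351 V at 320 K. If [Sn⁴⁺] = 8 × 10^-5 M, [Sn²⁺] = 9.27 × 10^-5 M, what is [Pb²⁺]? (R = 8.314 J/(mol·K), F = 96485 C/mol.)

From the Nernst equation, ln Q = nF(E° − E)/RT = 2×96485×(0.28 − 0.351)/(8.314×320) = -5.150, so Q = 0.00580.
With Q = [Pb²⁺]·[Sn²⁺]/[Sn⁴⁺] and the known concentrations, [Pb²⁺] in the numerator gives [Pb²⁺] = 0.005 M.

0.005 M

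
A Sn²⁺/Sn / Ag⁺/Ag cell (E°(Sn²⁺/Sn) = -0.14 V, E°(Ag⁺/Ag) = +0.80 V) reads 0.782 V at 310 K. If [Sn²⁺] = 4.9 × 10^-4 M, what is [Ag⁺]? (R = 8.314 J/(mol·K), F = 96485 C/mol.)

6 × 10^-5 M

From the Nernst equation, ln Q = nF(E° − E)/RT = 2×96485×(0.94 − 0.782)/(8.314×310) = 11.830, so Q = 1.37 × 10^5.
With Q = [Sn²⁺]/[Ag⁺]^2 and the known concentrations, [Ag⁺]^2 in the denominator gives [Ag⁺] = 6 × 10^-5 M.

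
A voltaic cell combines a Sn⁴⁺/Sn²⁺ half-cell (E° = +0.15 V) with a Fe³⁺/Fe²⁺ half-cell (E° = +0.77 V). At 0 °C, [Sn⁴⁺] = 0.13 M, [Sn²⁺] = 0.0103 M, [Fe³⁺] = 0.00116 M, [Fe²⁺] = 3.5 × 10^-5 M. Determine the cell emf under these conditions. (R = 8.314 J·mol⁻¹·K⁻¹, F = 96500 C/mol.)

0.673 V

The Fe³⁺/Fe²⁺ couple has the higher reduction potential and acts as the cathode, so E°_cell = +0.77 − (+0.15) = 0.62 V.
Balancing electrons gives n = 2; the reaction quotient is Q = [Sn⁴⁺]·[Fe²⁺]^2/([Sn²⁺]·[Fe³⁺]^2) = 0.0115.
E = E° − (RT/nF) ln Q = 0.62 − (8.314×273)/(2×96500) × (-4.466) = 0.620 + 0.053 = 0.673 V.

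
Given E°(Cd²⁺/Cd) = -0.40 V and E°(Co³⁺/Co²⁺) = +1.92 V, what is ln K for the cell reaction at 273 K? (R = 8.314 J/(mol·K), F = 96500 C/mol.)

ln K = 197.3

E°_cell = +1.92 − (-0.40) = 2.32 V, with n = 2 electrons transferred.
At equilibrium E = 0, so the Nernst equation gives ln K = nFE°/RT = (2)(96500)(2.32)/((8.314)(273)) = 197.28.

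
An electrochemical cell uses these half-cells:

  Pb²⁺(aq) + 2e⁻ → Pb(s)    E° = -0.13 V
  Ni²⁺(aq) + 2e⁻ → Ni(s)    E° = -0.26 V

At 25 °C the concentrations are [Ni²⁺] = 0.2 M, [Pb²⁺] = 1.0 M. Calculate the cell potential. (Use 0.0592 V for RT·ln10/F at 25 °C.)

The Pb²⁺/Pb couple has the higher reduction potential and acts as the cathode, so E°_cell = -0.13 − (-0.26) = 0.13 V.
Balancing electrons gives n = 2; the reaction quotient is Q = [Ni²⁺]/[Pb²⁺] = 0.200.
At 25 °C, E = E° − (0.0592/n) log Q = 0.13 − (0.0592/2)(-0.699) = 0.130 + 0.021 = 0.151 V.

0.151 V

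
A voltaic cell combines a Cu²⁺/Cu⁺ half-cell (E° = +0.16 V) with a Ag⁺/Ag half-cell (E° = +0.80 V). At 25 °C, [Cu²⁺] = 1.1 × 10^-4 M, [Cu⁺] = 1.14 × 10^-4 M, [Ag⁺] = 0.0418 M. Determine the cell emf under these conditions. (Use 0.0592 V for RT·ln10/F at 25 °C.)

The Ag⁺/Ag couple has the higher reduction potential and acts as the cathode, so E°_cell = +0.80 − (+0.16) = 0.64 V.
Balancing electrons gives n = 1; the reaction quotient is Q = [Cu²⁺]/([Cu⁺]·[Ag⁺]) = 23.1.
At 25 °C, E = E° − (0.0592/n) log Q = 0.64 − (0.0592/1)(1.363) = 0.640 − 0.081 = 0.559 V.

0.559 V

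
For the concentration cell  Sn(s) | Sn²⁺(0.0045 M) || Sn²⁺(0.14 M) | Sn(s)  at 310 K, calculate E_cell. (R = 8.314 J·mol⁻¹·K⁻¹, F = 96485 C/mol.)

Both half-cells are Sn²⁺/Sn, so E°_cell = 0. The concentrated side is the cathode; the cell reaction moves Sn²⁺ from high to low concentration with n = 2.
Q = [Sn²⁺]_dilute/[Sn²⁺]_conc = 0.0045/0.14 = 0.0321.
E = 0 − (RT/nF) ln Q = −((8.314×310)/(2×96485))(-3.438) = 0.0459 V.

0.046 V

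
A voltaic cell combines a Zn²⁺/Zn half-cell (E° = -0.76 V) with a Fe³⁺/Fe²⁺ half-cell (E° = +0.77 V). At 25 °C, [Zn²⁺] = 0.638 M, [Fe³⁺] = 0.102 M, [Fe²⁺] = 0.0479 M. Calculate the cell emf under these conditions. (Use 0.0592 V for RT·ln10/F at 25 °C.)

The Fe³⁺/Fe²⁺ couple has the higher reduction potential and acts as the cathode, so E°_cell = +0.77 − (-0.76) = 1.53 V.
Balancing electrons gives n = 2; the reaction quotient is Q = [Zn²⁺]·[Fe²⁺]^2/[Fe³⁺]^2 = 0.141.
At 25 °C, E = E° − (0.0592/n) log Q = 1.53 − (0.0592/2)(-0.852) = 1.530 + 0.025 = 1.555 V.

1.56 V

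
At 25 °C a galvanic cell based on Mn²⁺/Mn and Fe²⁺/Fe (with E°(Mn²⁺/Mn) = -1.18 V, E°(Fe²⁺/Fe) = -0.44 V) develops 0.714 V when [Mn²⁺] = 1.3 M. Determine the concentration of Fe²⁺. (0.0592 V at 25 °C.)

0.17 M

From the Nernst equation, log Q = n(E° − E)/0.0592 = 2(0.74 − 0.714)/0.0592 = 0.878, so Q = 7.56.
With Q = [Mn²⁺]/[Fe²⁺] and the known concentrations, [Fe²⁺] in the denominator gives [Fe²⁺] = 0.17 M.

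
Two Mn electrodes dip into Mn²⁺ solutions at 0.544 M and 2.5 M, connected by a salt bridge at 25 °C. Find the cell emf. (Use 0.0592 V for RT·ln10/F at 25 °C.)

Both half-cells are Mn²⁺/Mn, so E°_cell = 0. The concentrated side is the cathode; the cell reaction moves Mn²⁺ from high to low concentration with n = 2.
Q = [Mn²⁺]_dilute/[Mn²⁺]_conc = 0.544/2.5 = 0.218.
E = 0 − (0.0592/2) log Q = −(0.0592/2)(-0.662) = 0.0196 V.

0.020 V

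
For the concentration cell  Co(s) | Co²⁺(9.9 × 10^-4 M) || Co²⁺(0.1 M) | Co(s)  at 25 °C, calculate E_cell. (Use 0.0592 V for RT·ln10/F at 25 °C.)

0.059 V

Both half-cells are Co²⁺/Co, so E°_cell = 0. The concentrated side is the cathode; the cell reaction moves Co²⁺ from high to low concentration with n = 2.
Q = [Co²⁺]_dilute/[Co²⁺]_conc = 9.9 × 10^-4/0.1 = 0.00990.
E = 0 − (0.0592/2) log Q = −(0.0592/2)(-2.004) = 0.0593 V.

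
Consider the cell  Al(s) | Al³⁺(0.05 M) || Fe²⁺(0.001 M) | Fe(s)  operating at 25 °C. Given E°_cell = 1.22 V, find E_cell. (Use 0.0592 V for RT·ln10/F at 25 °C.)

Balancing electrons gives n = 6; the reaction quotient is Q = [Al³⁺]^2/[Fe²⁺]^3 = 2.5 × 10^6.
At 25 °C, E = E° − (0.0592/n) log Q = 1.22 − (0.0592/6)(6.398) = 1.220 − 0.063 = 1.157 V.

1.16 V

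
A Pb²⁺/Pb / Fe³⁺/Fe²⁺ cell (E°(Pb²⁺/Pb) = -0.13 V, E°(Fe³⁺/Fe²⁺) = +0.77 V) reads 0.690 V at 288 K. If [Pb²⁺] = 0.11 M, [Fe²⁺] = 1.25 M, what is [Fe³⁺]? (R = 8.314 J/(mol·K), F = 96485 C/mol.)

From the Nernst equation, ln Q = nF(E° − E)/RT = 2×96485×(0.90 − 0.690)/(8.314×288) = 16.924, so Q = 2.24 × 10^7.
With Q = [Pb²⁺]·[Fe²⁺]^2/[Fe³⁺]^2 and the known concentrations, [Fe³⁺]^2 in the denominator gives [Fe³⁺] = 8.8 × 10^-5 M.

8.8 × 10^-5 M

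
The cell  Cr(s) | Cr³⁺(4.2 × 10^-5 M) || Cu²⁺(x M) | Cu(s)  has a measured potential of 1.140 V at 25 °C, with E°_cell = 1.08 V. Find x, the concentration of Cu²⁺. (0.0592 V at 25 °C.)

0.13 M

From the Nernst equation, log Q = n(E° − E)/0.0592 = 6(1.08 − 1.140)/0.0592 = -6.081, so Q = 8.3 × 10^-7.
With Q = [Cr³⁺]^2/[Cu²⁺]^3 and the known concentrations, [Cu²⁺]^3 in the denominator gives [Cu²⁺] = 0.13 M.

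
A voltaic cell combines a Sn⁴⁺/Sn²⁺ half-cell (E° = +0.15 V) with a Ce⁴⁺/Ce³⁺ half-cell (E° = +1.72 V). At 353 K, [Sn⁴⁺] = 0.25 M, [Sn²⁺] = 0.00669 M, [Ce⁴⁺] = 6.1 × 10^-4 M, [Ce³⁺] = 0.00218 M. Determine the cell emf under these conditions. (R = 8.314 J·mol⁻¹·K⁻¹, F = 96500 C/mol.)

The Ce⁴⁺/Ce³⁺ couple has the higher reduction potential and acts as the cathode, so E°_cell = +1.72 − (+0.15) = 1.57 V.
Balancing electrons gives n = 2; the reaction quotient is Q = [Sn⁴⁺]·[Ce³⁺]^2/([Sn²⁺]·[Ce⁴⁺]^2) = 477.
E = E° − (RT/nF) ln Q = 1.57 − (8.314×353)/(2×96500) × (6.168) = 1.570 − 0.094 = 1.476 V.

1.48 V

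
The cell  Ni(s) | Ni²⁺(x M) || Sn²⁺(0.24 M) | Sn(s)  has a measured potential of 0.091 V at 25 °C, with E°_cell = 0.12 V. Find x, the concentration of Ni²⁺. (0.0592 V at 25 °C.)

From the Nernst equation, log Q = n(E° − E)/0.0592 = 2(0.12 − 0.091)/0.0592 = 0.980, so Q = 9.54.
With Q = [Ni²⁺]/[Sn²⁺] and the known concentrations, [Ni²⁺] in the numerator gives [Ni²⁺] = 2.3 M.

2.3 M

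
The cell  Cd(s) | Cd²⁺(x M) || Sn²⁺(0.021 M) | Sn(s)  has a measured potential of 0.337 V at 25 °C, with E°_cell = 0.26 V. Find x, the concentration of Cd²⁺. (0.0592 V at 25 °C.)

5.3 × 10^-5 M

From the Nernst equation, log Q = n(E° − E)/0.0592 = 2(0.26 − 0.337)/0.0592 = -2.601, so Q = 0.00250.
With Q = [Cd²⁺]/[Sn²⁺] and the known concentrations, [Cd²⁺] in the numerator gives [Cd²⁺] = 5.3 × 10^-5 M.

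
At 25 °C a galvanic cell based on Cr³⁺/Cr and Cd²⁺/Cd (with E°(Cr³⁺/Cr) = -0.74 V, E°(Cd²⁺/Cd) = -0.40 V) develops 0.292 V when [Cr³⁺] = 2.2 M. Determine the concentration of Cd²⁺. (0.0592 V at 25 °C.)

0.04 M

From the Nernst equation, log Q = n(E° − E)/0.0592 = 6(0.34 − 0.292)/0.0592 = 4.865, so Q = 7.33 × 10^4.
With Q = [Cr³⁺]^2/[Cd²⁺]^3 and the known concentrations, [Cd²⁺]^3 in the denominator gives [Cd²⁺] = 0.04 M.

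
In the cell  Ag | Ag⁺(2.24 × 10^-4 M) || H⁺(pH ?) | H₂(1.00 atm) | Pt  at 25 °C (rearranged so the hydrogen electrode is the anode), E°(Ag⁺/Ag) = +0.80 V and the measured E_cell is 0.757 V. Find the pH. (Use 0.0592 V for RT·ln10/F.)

E°_cell = 0.80 V and n = 2.
log Q = n(E° − E)/0.0592 = 2×(0.80 − 0.757)/0.0592 = 1.453.
With Q = [H⁺]^2 / ([Ag⁺]^2·P(H₂)), solving for [H⁺] gives log[H⁺] = -2.923, so pH = 2.92.

pH = 2.92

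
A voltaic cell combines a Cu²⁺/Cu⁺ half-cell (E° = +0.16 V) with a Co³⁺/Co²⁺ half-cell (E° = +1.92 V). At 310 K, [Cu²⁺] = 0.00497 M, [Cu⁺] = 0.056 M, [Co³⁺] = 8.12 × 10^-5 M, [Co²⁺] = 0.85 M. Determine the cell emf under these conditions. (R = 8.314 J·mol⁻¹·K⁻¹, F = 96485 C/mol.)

The Co³⁺/Co²⁺ couple has the higher reduction potential and acts as the cathode, so E°_cell = +1.92 − (+0.16) = 1.76 V.
Balancing electrons gives n = 1; the reaction quotient is Q = [Cu²⁺]·[Co²⁺]/([Cu⁺]·[Co³⁺]) = 929.
E = E° − (RT/nF) ln Q = 1.76 − (8.314×310)/(1×96485) × (6.834) = 1.760 − 0.183 = 1.577 V.

1.58 V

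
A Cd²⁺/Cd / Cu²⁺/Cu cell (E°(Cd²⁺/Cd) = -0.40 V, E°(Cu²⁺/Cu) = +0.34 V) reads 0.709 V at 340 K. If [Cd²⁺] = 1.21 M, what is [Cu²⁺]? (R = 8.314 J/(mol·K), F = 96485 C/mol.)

0.15 M

From the Nernst equation, ln Q = nF(E° − E)/RT = 2×96485×(0.74 − 0.709)/(8.314×340) = 2.116, so Q = 8.30.
With Q = [Cd²⁺]/[Cu²⁺] and the known concentrations, [Cu²⁺] in the denominator gives [Cu²⁺] = 0.15 M.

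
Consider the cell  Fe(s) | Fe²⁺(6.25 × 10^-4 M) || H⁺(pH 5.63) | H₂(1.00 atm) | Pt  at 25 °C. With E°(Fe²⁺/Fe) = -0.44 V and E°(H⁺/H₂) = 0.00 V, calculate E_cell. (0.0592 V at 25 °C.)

The hydrogen couple is the cathode, so E°_cell = 0.44 V; n = 2.
[H⁺] = 10^(−5.63) = 2.3 × 10^-6 M, and Q = [Fe²⁺]·P(H₂) / [H⁺]^2 = 1.14 × 10^8.
E = E° − (0.0592/2) log Q = 0.44 − (0.0592/2)(8.056) = 0.202 V.

0.20 V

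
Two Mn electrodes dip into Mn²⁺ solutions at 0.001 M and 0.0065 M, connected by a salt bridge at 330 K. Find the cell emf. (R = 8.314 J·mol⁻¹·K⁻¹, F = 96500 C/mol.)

Both half-cells are Mn²⁺/Mn, so E°_cell = 0. The concentrated side is the cathode; the cell reaction moves Mn²⁺ from high to low concentration with n = 2.
Q = [Mn²⁺]_dilute/[Mn²⁺]_conc = 0.001/0.0065 = 0.154.
E = 0 − (RT/nF) ln Q = −((8.314×330)/(2×96500))(-1.872) = 0.0266 V.

0.027 V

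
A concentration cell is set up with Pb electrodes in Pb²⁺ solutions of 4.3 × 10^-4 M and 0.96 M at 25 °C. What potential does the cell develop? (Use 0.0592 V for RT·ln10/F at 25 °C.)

0.099 V

Both half-cells are Pb²⁺/Pb, so E°_cell = 0. The concentrated side is the cathode; the cell reaction moves Pb²⁺ from high to low concentration with n = 2.
Q = [Pb²⁺]_dilute/[Pb²⁺]_conc = 4.3 × 10^-4/0.96 = 4.48 × 10^-4.
E = 0 − (0.0592/2) log Q = −(0.0592/2)(-3.349) = 0.0991 V.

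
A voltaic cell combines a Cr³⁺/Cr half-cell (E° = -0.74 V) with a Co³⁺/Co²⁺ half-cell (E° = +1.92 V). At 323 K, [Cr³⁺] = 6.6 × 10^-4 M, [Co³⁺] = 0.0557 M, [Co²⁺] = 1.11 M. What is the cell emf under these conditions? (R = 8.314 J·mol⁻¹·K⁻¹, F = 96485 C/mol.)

2.64 V

The Co³⁺/Co²⁺ couple has the higher reduction potential and acts as the cathode, so E°_cell = +1.92 − (-0.74) = 2.66 V.
Balancing electrons gives n = 3; the reaction quotient is Q = [Cr³⁺]·[Co²⁺]^3/[Co³⁺]^3 = 5.22.
E = E° − (RT/nF) ln Q = 2.66 − (8.314×323)/(3×96485) × (1.653) = 2.660 − 0.015 = 2.645 V.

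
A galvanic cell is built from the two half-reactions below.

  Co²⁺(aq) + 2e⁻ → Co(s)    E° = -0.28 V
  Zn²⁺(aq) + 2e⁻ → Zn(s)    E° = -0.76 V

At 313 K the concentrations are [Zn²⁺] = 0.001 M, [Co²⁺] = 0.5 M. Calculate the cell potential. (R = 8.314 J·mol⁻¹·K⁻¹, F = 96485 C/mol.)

The Co²⁺/Co couple has the higher reduction potential and acts as the cathode, so E°_cell = -0.28 − (-0.76) = 0.48 V.
Balancing electrons gives n = 2; the reaction quotient is Q = [Zn²⁺]/[Co²⁺] = 0.00200.
E = E° − (RT/nF) ln Q = 0.48 − (8.314×313)/(2×96485) × (-6.215) = 0.480 + 0.084 = 0.564 V.

0.564 V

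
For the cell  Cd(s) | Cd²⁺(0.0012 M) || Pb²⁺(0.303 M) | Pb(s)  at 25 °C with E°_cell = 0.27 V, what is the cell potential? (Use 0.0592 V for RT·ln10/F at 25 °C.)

Balancing electrons gives n = 2; the reaction quotient is Q = [Cd²⁺]/[Pb²⁺] = 0.00396.
At 25 °C, E = E° − (0.0592/n) log Q = 0.27 − (0.0592/2)(-2.402) = 0.270 + 0.071 = 0.341 V.

0.341 V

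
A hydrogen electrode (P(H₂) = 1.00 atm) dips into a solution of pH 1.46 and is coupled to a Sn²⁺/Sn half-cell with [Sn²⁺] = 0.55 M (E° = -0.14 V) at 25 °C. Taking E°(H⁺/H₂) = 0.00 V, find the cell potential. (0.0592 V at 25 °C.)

The hydrogen couple is the cathode, so E°_cell = 0.14 V; n = 2.
[H⁺] = 10^(−1.46) = 0.035 M, and Q = [Sn²⁺]·P(H₂) / [H⁺]^2 = 457.
E = E° − (0.0592/2) log Q = 0.14 − (0.0592/2)(2.660) = 0.061 V.

0.061 V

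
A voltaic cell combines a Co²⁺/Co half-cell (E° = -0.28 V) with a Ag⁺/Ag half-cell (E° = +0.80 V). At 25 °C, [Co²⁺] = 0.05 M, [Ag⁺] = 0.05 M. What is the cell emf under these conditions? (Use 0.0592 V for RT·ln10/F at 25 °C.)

1.04 V

The Ag⁺/Ag couple has the higher reduction potential and acts as the cathode, so E°_cell = +0.80 − (-0.28) = 1.08 V.
Balancing electrons gives n = 2; the reaction quotient is Q = [Co²⁺]/[Ag⁺]^2 = 20.0.
At 25 °C, E = E° − (0.0592/n) log Q = 1.08 − (0.0592/2)(1.301) = 1.080 − 0.039 = 1.041 V.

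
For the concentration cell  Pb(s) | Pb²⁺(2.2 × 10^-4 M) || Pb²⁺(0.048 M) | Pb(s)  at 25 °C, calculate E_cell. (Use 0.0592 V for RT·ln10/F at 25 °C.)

Both half-cells are Pb²⁺/Pb, so E°_cell = 0. The concentrated side is the cathode; the cell reaction moves Pb²⁺ from high to low concentration with n = 2.
Q = [Pb²⁺]_dilute/[Pb²⁺]_conc = 2.2 × 10^-4/0.048 = 0.00458.
E = 0 − (0.0592/2) log Q = −(0.0592/2)(-2.339) = 0.0692 V.

0.069 V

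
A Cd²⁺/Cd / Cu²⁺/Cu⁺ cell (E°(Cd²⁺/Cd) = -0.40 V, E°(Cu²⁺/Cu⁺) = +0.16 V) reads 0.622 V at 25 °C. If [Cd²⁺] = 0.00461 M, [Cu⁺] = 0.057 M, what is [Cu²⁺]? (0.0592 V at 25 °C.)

From the Nernst equation, log Q = n(E° − E)/0.0592 = 2(0.56 − 0.622)/0.0592 = -2.095, so Q = 0.00804.
With Q = [Cd²⁺]·[Cu⁺]^2/[Cu²⁺]^2 and the known concentrations, [Cu²⁺]^2 in the denominator gives [Cu²⁺] = 0.043 M.

0.043 M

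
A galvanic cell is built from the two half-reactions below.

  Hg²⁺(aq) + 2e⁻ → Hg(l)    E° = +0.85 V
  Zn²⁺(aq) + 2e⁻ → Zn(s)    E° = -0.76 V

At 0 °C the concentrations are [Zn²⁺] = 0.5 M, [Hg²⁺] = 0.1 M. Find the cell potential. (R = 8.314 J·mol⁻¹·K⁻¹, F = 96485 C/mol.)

The Hg²⁺/Hg couple has the higher reduction potential and acts as the cathode, so E°_cell = +0.85 − (-0.76) = 1.61 V.
Balancing electrons gives n = 2; the reaction quotient is Q = [Zn²⁺]/[Hg²⁺] = 5.00.
E = E° − (RT/nF) ln Q = 1.61 − (8.314×273)/(2×96485) × (1.609) = 1.610 − 0.019 = 1.591 V.

1.59 V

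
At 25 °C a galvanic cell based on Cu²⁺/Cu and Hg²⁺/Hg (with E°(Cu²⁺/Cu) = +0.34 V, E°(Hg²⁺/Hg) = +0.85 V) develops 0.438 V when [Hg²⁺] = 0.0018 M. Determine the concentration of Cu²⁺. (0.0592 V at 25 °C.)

From the Nernst equation, log Q = n(E° − E)/0.0592 = 2(0.51 − 0.438)/0.0592 = 2.432, so Q = 271.
With Q = [Cu²⁺]/[Hg²⁺] and the known concentrations, [Cu²⁺] in the numerator gives [Cu²⁺] = 0.49 M.

0.49 M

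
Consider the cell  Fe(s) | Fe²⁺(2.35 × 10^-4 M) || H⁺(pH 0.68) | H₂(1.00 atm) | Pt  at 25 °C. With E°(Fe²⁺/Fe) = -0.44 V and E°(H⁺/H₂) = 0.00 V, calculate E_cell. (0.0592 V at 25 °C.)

The hydrogen couple is the cathode, so E°_cell = 0.44 V; n = 2.
[H⁺] = 10^(−0.68) = 0.21 M, and Q = [Fe²⁺]·P(H₂) / [H⁺]^2 = 0.00538.
E = E° − (0.0592/2) log Q = 0.44 − (0.0592/2)(-2.269) = 0.507 V.

0.51 V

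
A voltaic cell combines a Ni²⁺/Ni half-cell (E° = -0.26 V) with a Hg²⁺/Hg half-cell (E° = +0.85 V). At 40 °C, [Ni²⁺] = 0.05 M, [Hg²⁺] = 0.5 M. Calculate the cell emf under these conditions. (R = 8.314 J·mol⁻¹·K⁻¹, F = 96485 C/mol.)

1.14 V

The Hg²⁺/Hg couple has the higher reduction potential and acts as the cathode, so E°_cell = +0.85 − (-0.26) = 1.11 V.
Balancing electrons gives n = 2; the reaction quotient is Q = [Ni²⁺]/[Hg²⁺] = 0.100.
E = E° − (RT/nF) ln Q = 1.11 − (8.314×313)/(2×96485) × (-2.303) = 1.110 + 0.031 = 1.141 V.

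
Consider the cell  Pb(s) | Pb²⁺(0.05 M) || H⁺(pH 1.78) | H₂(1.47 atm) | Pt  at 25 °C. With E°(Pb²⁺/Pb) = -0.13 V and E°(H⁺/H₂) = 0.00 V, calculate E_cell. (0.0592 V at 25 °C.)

0.058 V

The hydrogen couple is the cathode, so E°_cell = 0.13 V; n = 2.
[H⁺] = 10^(−1.78) = 0.017 M, and Q = [Pb²⁺]·P(H₂) / [H⁺]^2 = 267.
E = E° − (0.0592/2) log Q = 0.13 − (0.0592/2)(2.426) = 0.058 V.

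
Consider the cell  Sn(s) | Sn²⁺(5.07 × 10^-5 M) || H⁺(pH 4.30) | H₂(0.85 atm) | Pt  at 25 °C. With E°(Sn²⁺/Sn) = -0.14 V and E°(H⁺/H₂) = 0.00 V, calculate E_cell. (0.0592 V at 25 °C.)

The hydrogen couple is the cathode, so E°_cell = 0.14 V; n = 2.
[H⁺] = 10^(−4.30) = 5 × 10^-5 M, and Q = [Sn²⁺]·P(H₂) / [H⁺]^2 = 1.72 × 10^4.
E = E° − (0.0592/2) log Q = 0.14 − (0.0592/2)(4.234) = 0.015 V.

0.015 V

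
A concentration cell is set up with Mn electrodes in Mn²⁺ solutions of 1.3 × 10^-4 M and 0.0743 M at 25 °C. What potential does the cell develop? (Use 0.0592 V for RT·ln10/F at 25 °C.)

0.082 V

Both half-cells are Mn²⁺/Mn, so E°_cell = 0. The concentrated side is the cathode; the cell reaction moves Mn²⁺ from high to low concentration with n = 2.
Q = [Mn²⁺]_dilute/[Mn²⁺]_conc = 1.3 × 10^-4/0.0743 = 0.00175.
E = 0 − (0.0592/2) log Q = −(0.0592/2)(-2.757) = 0.0816 V.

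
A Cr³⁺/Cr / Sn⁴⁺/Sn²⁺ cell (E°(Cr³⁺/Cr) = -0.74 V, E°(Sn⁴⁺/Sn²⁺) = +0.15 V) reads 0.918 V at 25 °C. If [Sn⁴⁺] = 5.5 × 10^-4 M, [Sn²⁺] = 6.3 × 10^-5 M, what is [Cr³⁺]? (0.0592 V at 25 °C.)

0.98 M

From the Nernst equation, log Q = n(E° − E)/0.0592 = 6(0.89 − 0.918)/0.0592 = -2.838, so Q = 0.00145.
With Q = [Cr³⁺]^2·[Sn²⁺]^3/[Sn⁴⁺]^3 and the known concentrations, [Cr³⁺]^2 in the numerator gives [Cr³⁺] = 0.98 M.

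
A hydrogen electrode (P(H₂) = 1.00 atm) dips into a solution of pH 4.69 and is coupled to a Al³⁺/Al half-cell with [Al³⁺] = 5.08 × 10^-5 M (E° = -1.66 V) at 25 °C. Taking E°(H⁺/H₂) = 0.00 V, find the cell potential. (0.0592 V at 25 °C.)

1.47 V

The hydrogen couple is the cathode, so E°_cell = 1.66 V; n = 6.
[H⁺] = 10^(−4.69) = 2 × 10^-5 M, and Q = [Al³⁺]^2·P(H₂)^3 / [H⁺]^6 = 3.56 × 10^19.
E = E° − (0.0592/6) log Q = 1.66 − (0.0592/6)(19.552) = 1.467 V.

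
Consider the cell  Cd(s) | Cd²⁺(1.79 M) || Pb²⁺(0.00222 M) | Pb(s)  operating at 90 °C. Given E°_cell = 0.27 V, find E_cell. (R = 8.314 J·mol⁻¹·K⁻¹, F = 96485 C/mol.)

0.165 V

Balancing electrons gives n = 2; the reaction quotient is Q = [Cd²⁺]/[Pb²⁺] = 806.
E = E° − (RT/nF) ln Q = 0.27 − (8.314×363)/(2×96485) × (6.692) = 0.270 − 0.105 = 0.165 V.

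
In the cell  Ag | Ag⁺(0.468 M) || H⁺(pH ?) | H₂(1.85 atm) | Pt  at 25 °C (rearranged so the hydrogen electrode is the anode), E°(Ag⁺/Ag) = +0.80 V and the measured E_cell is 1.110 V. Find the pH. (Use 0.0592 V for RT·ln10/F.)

pH = 5.43

E°_cell = 0.80 V and n = 2.
log Q = n(E° − E)/0.0592 = 2×(0.80 − 1.110)/0.0592 = -10.473.
With Q = [H⁺]^2 / ([Ag⁺]^2·P(H₂)), solving for [H⁺] gives log[H⁺] = -5.433, so pH = 5.43.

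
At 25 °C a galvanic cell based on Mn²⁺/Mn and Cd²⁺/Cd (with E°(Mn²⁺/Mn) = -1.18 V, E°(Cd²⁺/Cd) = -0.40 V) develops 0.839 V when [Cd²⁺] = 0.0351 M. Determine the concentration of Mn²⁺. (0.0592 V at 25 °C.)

3.6 × 10^-4 M

From the Nernst equation, log Q = n(E° − E)/0.0592 = 2(0.78 − 0.839)/0.0592 = -1.993, so Q = 0.0102.
With Q = [Mn²⁺]/[Cd²⁺] and the known concentrations, [Mn²⁺] in the numerator gives [Mn²⁺] = 3.6 × 10^-4 M.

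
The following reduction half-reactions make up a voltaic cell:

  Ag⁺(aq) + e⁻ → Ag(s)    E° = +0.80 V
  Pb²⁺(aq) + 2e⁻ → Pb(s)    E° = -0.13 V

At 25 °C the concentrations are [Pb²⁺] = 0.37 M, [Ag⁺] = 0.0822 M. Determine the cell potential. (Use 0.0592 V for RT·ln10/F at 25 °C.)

The Ag⁺/Ag couple has the higher reduction potential and acts as the cathode, so E°_cell = +0.80 − (-0.13) = 0.93 V.
Balancing electrons gives n = 2; the reaction quotient is Q = [Pb²⁺]/[Ag⁺]^2 = 54.8.
At 25 °C, E = E° − (0.0592/n) log Q = 0.93 − (0.0592/2)(1.738) = 0.930 − 0.051 = 0.879 V.

0.879 V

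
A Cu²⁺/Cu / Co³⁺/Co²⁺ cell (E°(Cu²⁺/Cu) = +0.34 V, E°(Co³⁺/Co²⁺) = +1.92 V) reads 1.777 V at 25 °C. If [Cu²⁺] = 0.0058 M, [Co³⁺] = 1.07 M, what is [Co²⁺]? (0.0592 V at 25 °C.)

From the Nernst equation, log Q = n(E° − E)/0.0592 = 2(1.58 − 1.777)/0.0592 = -6.655, so Q = 2.21 × 10^-7.
With Q = [Cu²⁺]·[Co²⁺]^2/[Co³⁺]^2 and the known concentrations, [Co²⁺]^2 in the numerator gives [Co²⁺] = 0.0066 M.

0.0066 M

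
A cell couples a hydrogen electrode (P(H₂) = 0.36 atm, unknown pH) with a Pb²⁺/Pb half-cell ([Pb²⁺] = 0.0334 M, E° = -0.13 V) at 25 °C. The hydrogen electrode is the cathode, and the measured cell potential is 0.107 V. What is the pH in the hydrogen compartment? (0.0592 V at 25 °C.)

pH = 1.35

E°_cell = 0.13 V and n = 2.
log Q = n(E° − E)/0.0592 = 2×(0.13 − 0.107)/0.0592 = 0.777.
With Q = [Pb²⁺]·P(H₂) / [H⁺]^2, solving for [H⁺] gives log[H⁺] = -1.348, so pH = 1.35.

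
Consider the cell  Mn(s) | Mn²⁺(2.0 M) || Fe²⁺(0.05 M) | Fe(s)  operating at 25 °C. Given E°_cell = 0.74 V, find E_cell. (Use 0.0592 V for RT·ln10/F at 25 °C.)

Balancing electrons gives n = 2; the reaction quotient is Q = [Mn²⁺]/[Fe²⁺] = 40.0.
At 25 °C, E = E° − (0.0592/n) log Q = 0.74 − (0.0592/2)(1.602) = 0.740 − 0.047 = 0.693 V.

0.693 V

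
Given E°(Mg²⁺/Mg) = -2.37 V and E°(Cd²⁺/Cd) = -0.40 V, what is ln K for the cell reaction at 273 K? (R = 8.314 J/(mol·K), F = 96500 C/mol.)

E°_cell = -0.40 − (-2.37) = 1.97 V, with n = 2 electrons transferred.
At equilibrium E = 0, so the Nernst equation gives ln K = nFE°/RT = (2)(96500)(1.97)/((8.314)(273)) = 167.51.

ln K = 167.5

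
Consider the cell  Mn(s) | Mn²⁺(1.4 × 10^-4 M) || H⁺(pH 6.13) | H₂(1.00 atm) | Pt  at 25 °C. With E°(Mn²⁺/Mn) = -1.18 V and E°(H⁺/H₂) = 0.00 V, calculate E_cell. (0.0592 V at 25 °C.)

The hydrogen couple is the cathode, so E°_cell = 1.18 V; n = 2.
[H⁺] = 10^(−6.13) = 7.4 × 10^-7 M, and Q = [Mn²⁺]·P(H₂) / [H⁺]^2 = 2.55 × 10^8.
E = E° − (0.0592/2) log Q = 1.18 − (0.0592/2)(8.406) = 0.931 V.

0.93 V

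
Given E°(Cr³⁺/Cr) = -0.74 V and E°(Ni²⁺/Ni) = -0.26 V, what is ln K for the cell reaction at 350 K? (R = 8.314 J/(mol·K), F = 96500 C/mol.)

ln K = 95.5

E°_cell = -0.26 − (-0.74) = 0.48 V, with n = 6 electrons transferred.
At equilibrium E = 0, so the Nernst equation gives ln K = nFE°/RT = (6)(96500)(0.48)/((8.314)(350)) = 95.51.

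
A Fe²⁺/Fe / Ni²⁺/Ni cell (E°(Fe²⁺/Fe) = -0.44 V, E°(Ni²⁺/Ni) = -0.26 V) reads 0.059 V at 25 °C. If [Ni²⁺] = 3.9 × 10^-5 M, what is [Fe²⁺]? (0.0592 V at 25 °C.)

0.48 M

From the Nernst equation, log Q = n(E° − E)/0.0592 = 2(0.18 − 0.059)/0.0592 = 4.088, so Q = 1.22 × 10^4.
With Q = [Fe²⁺]/[Ni²⁺] and the known concentrations, [Fe²⁺] in the numerator gives [Fe²⁺] = 0.48 M.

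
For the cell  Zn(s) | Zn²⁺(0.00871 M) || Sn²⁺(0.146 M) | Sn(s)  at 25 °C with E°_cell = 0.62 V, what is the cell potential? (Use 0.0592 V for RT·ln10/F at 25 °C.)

0.656 V

Balancing electrons gives n = 2; the reaction quotient is Q = [Zn²⁺]/[Sn²⁺] = 0.0597.
At 25 °C, E = E° − (0.0592/n) log Q = 0.62 − (0.0592/2)(-1.224) = 0.620 + 0.036 = 0.656 V.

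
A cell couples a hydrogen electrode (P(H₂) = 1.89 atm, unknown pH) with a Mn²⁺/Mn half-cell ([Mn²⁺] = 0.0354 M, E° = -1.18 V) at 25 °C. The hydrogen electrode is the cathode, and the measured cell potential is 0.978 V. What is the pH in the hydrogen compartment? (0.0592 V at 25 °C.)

E°_cell = 1.18 V and n = 2.
log Q = n(E° − E)/0.0592 = 2×(1.18 − 0.978)/0.0592 = 6.824.
With Q = [Mn²⁺]·P(H₂) / [H⁺]^2, solving for [H⁺] gives log[H⁺] = -3.999, so pH = 4.00.

pH = 4.00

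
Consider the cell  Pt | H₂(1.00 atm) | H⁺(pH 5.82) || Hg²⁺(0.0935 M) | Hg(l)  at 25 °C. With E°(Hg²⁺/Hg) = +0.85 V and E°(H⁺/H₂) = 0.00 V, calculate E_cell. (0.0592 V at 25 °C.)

The Hg²⁺/Hg couple is the cathode, so E°_cell = 0.85 V; n = 2.
[H⁺] = 10^(−5.82) = 1.5 × 10^-6 M, and Q = [H⁺]^2 / ([Hg²⁺]·P(H₂)) = 2.45 × 10^-11.
E = E° − (0.0592/2) log Q = 0.85 − (0.0592/2)(-10.611) = 1.164 V.

1.16 V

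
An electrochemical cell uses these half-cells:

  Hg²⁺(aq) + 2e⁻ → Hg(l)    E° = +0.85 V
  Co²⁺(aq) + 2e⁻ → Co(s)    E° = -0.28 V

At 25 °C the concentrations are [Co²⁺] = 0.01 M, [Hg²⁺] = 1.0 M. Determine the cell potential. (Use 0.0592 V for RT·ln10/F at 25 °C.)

The Hg²⁺/Hg couple has the higher reduction potential and acts as the cathode, so E°_cell = +0.85 − (-0.28) = 1.13 V.
Balancing electrons gives n = 2; the reaction quotient is Q = [Co²⁺]/[Hg²⁺] = 0.0100.
At 25 °C, E = E° − (0.0592/n) log Q = 1.13 − (0.0592/2)(-2.000) = 1.130 + 0.059 = 1.189 V.

1.19 V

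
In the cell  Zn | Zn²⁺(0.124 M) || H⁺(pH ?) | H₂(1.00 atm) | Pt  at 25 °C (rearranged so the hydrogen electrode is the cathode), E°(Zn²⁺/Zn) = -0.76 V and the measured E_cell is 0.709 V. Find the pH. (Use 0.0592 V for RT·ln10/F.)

E°_cell = 0.76 V and n = 2.
log Q = n(E° − E)/0.0592 = 2×(0.76 − 0.709)/0.0592 = 1.723.
With Q = [Zn²⁺]·P(H₂) / [H⁺]^2, solving for [H⁺] gives log[H⁺] = -1.315, so pH = 1.31.

pH = 1.31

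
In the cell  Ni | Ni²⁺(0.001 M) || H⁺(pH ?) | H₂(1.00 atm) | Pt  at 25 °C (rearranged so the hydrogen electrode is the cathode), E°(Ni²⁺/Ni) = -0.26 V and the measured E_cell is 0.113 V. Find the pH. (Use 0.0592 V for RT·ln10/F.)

E°_cell = 0.26 V and n = 2.
log Q = n(E° − E)/0.0592 = 2×(0.26 − 0.113)/0.0592 = 4.966.
With Q = [Ni²⁺]·P(H₂) / [H⁺]^2, solving for [H⁺] gives log[H⁺] = -3.983, so pH = 3.98.

pH = 3.98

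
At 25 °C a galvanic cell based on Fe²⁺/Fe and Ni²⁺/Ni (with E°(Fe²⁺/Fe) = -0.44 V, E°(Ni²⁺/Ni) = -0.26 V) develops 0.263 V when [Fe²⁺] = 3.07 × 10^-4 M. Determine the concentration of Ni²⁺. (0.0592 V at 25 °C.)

0.2 M

From the Nernst equation, log Q = n(E° − E)/0.0592 = 2(0.18 − 0.263)/0.0592 = -2.804, so Q = 0.00157.
With Q = [Fe²⁺]/[Ni²⁺] and the known concentrations, [Ni²⁺] in the denominator gives [Ni²⁺] = 0.2 M.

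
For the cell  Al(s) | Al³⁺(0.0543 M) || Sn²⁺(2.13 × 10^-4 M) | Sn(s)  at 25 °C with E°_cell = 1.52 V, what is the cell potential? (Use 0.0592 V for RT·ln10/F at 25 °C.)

Balancing electrons gives n = 6; the reaction quotient is Q = [Al³⁺]^2/[Sn²⁺]^3 = 3.05 × 10^8.
At 25 °C, E = E° − (0.0592/n) log Q = 1.52 − (0.0592/6)(8.484) = 1.520 − 0.084 = 1.436 V.

1.44 V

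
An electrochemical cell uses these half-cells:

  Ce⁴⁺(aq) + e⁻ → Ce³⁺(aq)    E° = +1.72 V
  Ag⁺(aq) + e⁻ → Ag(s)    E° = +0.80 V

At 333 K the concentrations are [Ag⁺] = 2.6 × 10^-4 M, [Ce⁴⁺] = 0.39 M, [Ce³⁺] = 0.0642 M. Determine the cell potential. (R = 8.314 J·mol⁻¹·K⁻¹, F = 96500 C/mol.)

The Ce⁴⁺/Ce³⁺ couple has the higher reduction potential and acts as the cathode, so E°_cell = +1.72 − (+0.80) = 0.92 V.
Balancing electrons gives n = 1; the reaction quotient is Q = [Ag⁺]·[Ce³⁺]/[Ce⁴⁺] = 4.28 × 10^-5.
E = E° − (RT/nF) ln Q = 0.92 − (8.314×333)/(1×96500) × (-10.059) = 0.920 + 0.289 = 1.209 V.

1.21 V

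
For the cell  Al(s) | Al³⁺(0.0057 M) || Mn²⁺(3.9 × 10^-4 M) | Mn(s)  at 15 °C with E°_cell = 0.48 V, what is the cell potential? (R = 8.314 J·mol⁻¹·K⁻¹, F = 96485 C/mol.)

Balancing electrons gives n = 6; the reaction quotient is Q = [Al³⁺]^2/[Mn²⁺]^3 = 5.48 × 10^5.
E = E° − (RT/nF) ln Q = 0.48 − (8.314×288)/(6×96485) × (13.214) = 0.480 − 0.055 = 0.425 V.

0.425 V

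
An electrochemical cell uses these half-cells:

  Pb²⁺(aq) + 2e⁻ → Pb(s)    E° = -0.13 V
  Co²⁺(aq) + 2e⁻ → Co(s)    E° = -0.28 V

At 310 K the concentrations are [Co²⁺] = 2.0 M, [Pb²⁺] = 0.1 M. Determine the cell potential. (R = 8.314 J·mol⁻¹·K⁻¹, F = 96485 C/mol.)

The Pb²⁺/Pb couple has the higher reduction potential and acts as the cathode, so E°_cell = -0.13 − (-0.28) = 0.15 V.
Balancing electrons gives n = 2; the reaction quotient is Q = [Co²⁺]/[Pb²⁺] = 20.0.
E = E° − (RT/nF) ln Q = 0.15 − (8.314×310)/(2×96485) × (2.996) = 0.150 − 0.040 = 0.110 V.

0.110 V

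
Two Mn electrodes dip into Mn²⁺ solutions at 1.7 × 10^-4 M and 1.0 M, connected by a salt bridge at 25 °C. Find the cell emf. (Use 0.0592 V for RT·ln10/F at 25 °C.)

0.11 V

Both half-cells are Mn²⁺/Mn, so E°_cell = 0. The concentrated side is the cathode; the cell reaction moves Mn²⁺ from high to low concentration with n = 2.
Q = [Mn²⁺]_dilute/[Mn²⁺]_conc = 1.7 × 10^-4/1.0 = 1.7 × 10^-4.
E = 0 − (0.0592/2) log Q = −(0.0592/2)(-3.770) = 0.1116 V.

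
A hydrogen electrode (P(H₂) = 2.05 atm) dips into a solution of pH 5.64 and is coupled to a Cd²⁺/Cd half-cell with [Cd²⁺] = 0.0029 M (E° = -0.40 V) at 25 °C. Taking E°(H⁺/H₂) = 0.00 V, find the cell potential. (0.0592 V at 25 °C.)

The hydrogen couple is the cathode, so E°_cell = 0.40 V; n = 2.
[H⁺] = 10^(−5.64) = 2.3 × 10^-6 M, and Q = [Cd²⁺]·P(H₂) / [H⁺]^2 = 1.13 × 10^9.
E = E° − (0.0592/2) log Q = 0.40 − (0.0592/2)(9.054) = 0.132 V.

0.13 V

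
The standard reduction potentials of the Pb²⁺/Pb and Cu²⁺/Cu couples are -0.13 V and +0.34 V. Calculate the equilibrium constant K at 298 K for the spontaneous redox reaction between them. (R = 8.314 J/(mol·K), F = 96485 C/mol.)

7.9 × 10^15

E°_cell = +0.34 − (-0.13) = 0.47 V, with n = 2 electrons transferred.
At equilibrium E = 0, so the Nernst equation gives ln K = nFE°/RT = (2)(96485)(0.47)/((8.314)(298)) = 36.61.
K = e^36.61 = 7.9 × 10^15.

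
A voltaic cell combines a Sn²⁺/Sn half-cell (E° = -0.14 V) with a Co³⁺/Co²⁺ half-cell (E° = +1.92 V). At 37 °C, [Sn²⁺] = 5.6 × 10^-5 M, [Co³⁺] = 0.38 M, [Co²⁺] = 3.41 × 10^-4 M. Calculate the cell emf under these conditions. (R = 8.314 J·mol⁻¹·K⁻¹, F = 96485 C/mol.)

The Co³⁺/Co²⁺ couple has the higher reduction potential and acts as the cathode, so E°_cell = +1.92 − (-0.14) = 2.06 V.
Balancing electrons gives n = 2; the reaction quotient is Q = [Sn²⁺]·[Co²⁺]^2/[Co³⁺]^2 = 4.51 × 10^-11.
E = E° − (RT/nF) ln Q = 2.06 − (8.314×310)/(2×96485) × (-23.822) = 2.060 + 0.318 = 2.378 V.

2.38 V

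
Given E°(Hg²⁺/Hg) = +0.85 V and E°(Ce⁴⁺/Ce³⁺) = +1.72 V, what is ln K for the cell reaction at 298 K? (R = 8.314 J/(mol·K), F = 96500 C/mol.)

ln K = 67.8

E°_cell = +1.72 − (+0.85) = 0.87 V, with n = 2 electrons transferred.
At equilibrium E = 0, so the Nernst equation gives ln K = nFE°/RT = (2)(96500)(0.87)/((8.314)(298)) = 67.77.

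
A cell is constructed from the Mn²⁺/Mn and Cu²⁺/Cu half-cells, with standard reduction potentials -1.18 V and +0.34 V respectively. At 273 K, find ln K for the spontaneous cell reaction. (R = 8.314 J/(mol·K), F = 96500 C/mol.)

ln K = 129.2

E°_cell = +0.34 − (-1.18) = 1.52 V, with n = 2 electrons transferred.
At equilibrium E = 0, so the Nernst equation gives ln K = nFE°/RT = (2)(96500)(1.52)/((8.314)(273)) = 129.25.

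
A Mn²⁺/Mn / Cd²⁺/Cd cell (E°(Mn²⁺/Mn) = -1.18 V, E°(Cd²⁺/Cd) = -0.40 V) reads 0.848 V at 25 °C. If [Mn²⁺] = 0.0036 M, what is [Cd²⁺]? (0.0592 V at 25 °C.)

From the Nernst equation, log Q = n(E° − E)/0.0592 = 2(0.78 − 0.848)/0.0592 = -2.297, so Q = 0.00504.
With Q = [Mn²⁺]/[Cd²⁺] and the known concentrations, [Cd²⁺] in the denominator gives [Cd²⁺] = 0.71 M.

0.71 M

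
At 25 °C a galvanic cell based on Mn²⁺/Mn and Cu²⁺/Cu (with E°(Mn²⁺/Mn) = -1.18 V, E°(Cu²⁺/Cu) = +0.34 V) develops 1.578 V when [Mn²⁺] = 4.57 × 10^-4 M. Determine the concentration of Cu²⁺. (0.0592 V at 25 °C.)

0.042 M

From the Nernst equation, log Q = n(E° − E)/0.0592 = 2(1.52 − 1.578)/0.0592 = -1.959, so Q = 0.0110.
With Q = [Mn²⁺]/[Cu²⁺] and the known concentrations, [Cu²⁺] in the denominator gives [Cu²⁺] = 0.042 M.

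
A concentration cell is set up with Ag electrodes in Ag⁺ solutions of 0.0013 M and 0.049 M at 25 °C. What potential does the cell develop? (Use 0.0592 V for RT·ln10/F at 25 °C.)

0.093 V

Both half-cells are Ag⁺/Ag, so E°_cell = 0. The concentrated side is the cathode; the cell reaction moves Ag⁺ from high to low concentration with n = 1.
Q = [Ag⁺]_dilute/[Ag⁺]_conc = 0.0013/0.049 = 0.0265.
E = 0 − (0.0592/1) log Q = −(0.0592/1)(-1.576) = 0.0933 V.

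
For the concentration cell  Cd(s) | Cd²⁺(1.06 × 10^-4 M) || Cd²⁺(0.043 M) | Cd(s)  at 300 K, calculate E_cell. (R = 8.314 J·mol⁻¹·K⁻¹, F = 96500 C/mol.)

0.078 V

Both half-cells are Cd²⁺/Cd, so E°_cell = 0. The concentrated side is the cathode; the cell reaction moves Cd²⁺ from high to low concentration with n = 2.
Q = [Cd²⁺]_dilute/[Cd²⁺]_conc = 1.06 × 10^-4/0.043 = 0.00247.
E = 0 − (RT/nF) ln Q = −((8.314×300)/(2×96500))(-6.006) = 0.0776 V.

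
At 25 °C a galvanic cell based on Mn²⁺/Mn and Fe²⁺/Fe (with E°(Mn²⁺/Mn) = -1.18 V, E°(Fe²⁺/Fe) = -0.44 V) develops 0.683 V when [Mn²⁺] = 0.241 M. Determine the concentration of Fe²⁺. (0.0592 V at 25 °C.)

0.0029 M

From the Nernst equation, log Q = n(E° − E)/0.0592 = 2(0.74 − 0.683)/0.0592 = 1.926, so Q = 84.3.
With Q = [Mn²⁺]/[Fe²⁺] and the known concentrations, [Fe²⁺] in the denominator gives [Fe²⁺] = 0.0029 M.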